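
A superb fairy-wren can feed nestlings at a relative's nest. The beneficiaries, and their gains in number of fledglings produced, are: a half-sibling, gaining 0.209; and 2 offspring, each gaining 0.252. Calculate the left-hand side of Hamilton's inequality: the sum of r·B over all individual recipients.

0.30425

r to a half-sibling = 1/4 (half-sibs share one parent — one path of length 2: r = (1/2)^2 = 1/4).
r to an offspring = 0.5 (one parent–offspring link: r = (1/2)^1 = 1/2).
Summing one r·B term per recipient: 1·0.25·0.209 + 2·0.5·0.252 = 0.30425.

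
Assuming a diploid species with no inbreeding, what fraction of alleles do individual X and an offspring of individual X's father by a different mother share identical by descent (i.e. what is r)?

0.25

Each parent–offspring link contributes a factor of 1/2, and independent paths through distinct common ancestors add.
Half-sibs share one parent — one path of length 2: r = (1/2)^2 = 1/4.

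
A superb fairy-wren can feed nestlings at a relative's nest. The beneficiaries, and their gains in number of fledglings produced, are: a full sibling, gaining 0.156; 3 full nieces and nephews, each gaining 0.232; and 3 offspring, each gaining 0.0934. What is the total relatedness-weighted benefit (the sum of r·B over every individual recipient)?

r to a full sibling = 1/2 (full sibs share both parents — two paths of length 2: r = 2·(1/2)^2 = 1/2).
r to a full niece or nephew = 1/4 (full aunt/uncle↔niece/nephew: two paths of length 3 through the shared grandparent pair: r = 2·(1/2)^3 = 1/4).
r to an offspring = 0.5 (one parent–offspring link: r = (1/2)^1 = 1/2).
Summing one r·B term per recipient: 1·0.5·0.156 + 3·0.25·0.232 + 3·0.5·0.0934 = 0.3921.

0.3921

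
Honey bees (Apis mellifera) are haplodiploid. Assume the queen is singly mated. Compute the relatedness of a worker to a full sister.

Haplodiploid full sisters inherit their father's entire haploid genome identically (contributing 1/2) and on average half of their mother's contribution (1/2 · 1/2 = 1/4); r = 1/2 + 1/4 = 3/4.

0.75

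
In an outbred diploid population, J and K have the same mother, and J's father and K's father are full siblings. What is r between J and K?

0.375

With two independent routes of shared ancestry, r is the sum of the two contributions.
J and K are related in two ways: half-sibs through their shared mother (r = 1/4) and first cousins through their fathers (r = 1/8).
r = 1/4 + 1/8 = 3/8 = 0.375.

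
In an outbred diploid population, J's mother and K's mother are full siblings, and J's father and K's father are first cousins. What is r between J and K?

Wright's path rule: contributions from independent ancestry routes add.
J and K are related in two ways: first cousins through their mothers (r = 1/8) and second cousins through their fathers (r = 1/32).
r = 1/8 + 1/32 = 0.15625.

0.15625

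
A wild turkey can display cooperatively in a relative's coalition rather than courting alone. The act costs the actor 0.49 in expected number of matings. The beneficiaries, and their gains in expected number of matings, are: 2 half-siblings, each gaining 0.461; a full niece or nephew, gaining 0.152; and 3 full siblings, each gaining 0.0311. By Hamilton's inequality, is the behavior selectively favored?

No

Hamilton's rule: the trait is favored when the sum of r·B over every recipient exceeds the actor's cost C.
r to a half-sibling = 1/4 (half-sibs share one parent — one path of length 2: r = (1/2)^2 = 1/4).
r to a full niece or nephew = 0.25 (full aunt/uncle↔niece/nephew: two paths of length 3 through the shared grandparent pair: r = 2·(1/2)^3 = 1/4).
r to a full sibling = 0.5 (full sibs share both parents — two paths of length 2: r = 2·(1/2)^2 = 1/2).
Summing one r·B term per recipient: 2·0.25·0.461 + 1·0.25·0.152 + 3·0.5·0.0311 = 0.31515.
0.31515 < 0.49: the indirect benefit is less than the cost.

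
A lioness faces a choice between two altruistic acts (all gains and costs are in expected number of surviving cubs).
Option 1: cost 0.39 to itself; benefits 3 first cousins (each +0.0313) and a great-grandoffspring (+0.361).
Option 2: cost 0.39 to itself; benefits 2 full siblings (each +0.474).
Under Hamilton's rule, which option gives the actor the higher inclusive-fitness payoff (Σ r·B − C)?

Option 2

Option 1: r to a first cousin = 0.125.
Option 1: r to a great-grandoffspring = 0.125.
Option 1: Σ r·B − C = (3·0.125·0.0313 + 1·0.125·0.361) − 0.39 = -0.3331375.
Option 2: r to a full sibling = 0.5.
Option 2: Σ r·B − C = (2·0.5·0.474) − 0.39 = 0.084.
Option 2 has the higher net inclusive-fitness payoff.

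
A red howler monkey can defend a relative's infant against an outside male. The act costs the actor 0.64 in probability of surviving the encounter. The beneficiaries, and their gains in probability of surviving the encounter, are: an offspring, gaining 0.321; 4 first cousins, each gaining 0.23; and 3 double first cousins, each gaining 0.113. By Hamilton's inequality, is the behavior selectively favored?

No

Hamilton's rule: the trait is favored when the sum of r·B over every recipient exceeds the actor's cost C.
r to an offspring = 0.5 (one parent–offspring link: r = (1/2)^1 = 1/2).
r to a first cousin = 1/8 (first cousins share one grandparent pair — two paths of length 4: r = 2·(1/2)^4 = 1/8).
r to a double first cousin = 1/4 (double first cousins share both grandparent pairs — four paths of length 4: r = 4·(1/2)^4 = 1/4).
Summing one r·B term per recipient: 1·0.5·0.321 + 4·0.125·0.23 + 3·0.25·0.113 = 0.36025.
0.36025 < 0.64: the indirect benefit is less than the cost.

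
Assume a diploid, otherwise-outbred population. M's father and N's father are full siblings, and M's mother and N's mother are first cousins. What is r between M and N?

Relatedness sums over independent paths through distinct common ancestors.
M and N are related in two ways: first cousins through their fathers (r = 1/8) and second cousins through their mothers (r = 1/32).
r = 1/8 + 1/32 = 0.15625.

0.15625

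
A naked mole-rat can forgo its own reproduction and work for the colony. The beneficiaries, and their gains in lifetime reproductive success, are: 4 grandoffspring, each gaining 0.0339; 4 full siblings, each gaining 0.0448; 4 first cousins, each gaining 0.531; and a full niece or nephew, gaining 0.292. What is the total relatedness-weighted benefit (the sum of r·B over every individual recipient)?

0.462

r to a grandoffspring = 0.25 (two parent–offspring links: r = (1/2)^2 = 1/4).
r to a full sibling = 1/2 (full sibs share both parents — two paths of length 2: r = 2·(1/2)^2 = 1/2).
r to a first cousin = 0.125 (first cousins share one grandparent pair — two paths of length 4: r = 2·(1/2)^4 = 1/8).
r to a full niece or nephew = 1/4 (full aunt/uncle↔niece/nephew: two paths of length 3 through the shared grandparent pair: r = 2·(1/2)^3 = 1/4).
Summing one r·B term per recipient: 4·0.25·0.0339 + 4·0.5·0.0448 + 4·0.125·0.531 + 1·0.25·0.292 = 0.462.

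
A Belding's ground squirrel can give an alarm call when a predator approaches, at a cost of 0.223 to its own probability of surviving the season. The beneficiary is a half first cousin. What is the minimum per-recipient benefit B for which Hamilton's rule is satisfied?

3.568

r to a half first cousin = 0.0625 (half first cousins share one grandparent — one path of length 4: r = (1/2)^4 = 1/16).
Hamilton's rule with n recipients of equal r: n·r·B > C, so B > C/(n·r) = 0.223/(1·0.0625) = 3.568.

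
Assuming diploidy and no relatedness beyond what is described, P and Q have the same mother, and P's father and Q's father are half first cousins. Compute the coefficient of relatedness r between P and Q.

0.265625

With two independent routes of shared ancestry, r is the sum of the two contributions.
P and Q are related in two ways: half-sibs through their shared mother (r = 1/4) and half second cousins through their fathers (r = 1/64).
r = 1/4 + 1/64 = 0.265625.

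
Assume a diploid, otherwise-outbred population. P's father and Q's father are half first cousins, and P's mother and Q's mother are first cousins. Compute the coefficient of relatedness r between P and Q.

0.046875

Independent pedigree routes through distinct common ancestors add.
P and Q are related in two ways: half second cousins through their fathers (r = 1/64) and second cousins through their mothers (r = 1/32).
r = 1/64 + 1/32 = 0.046875.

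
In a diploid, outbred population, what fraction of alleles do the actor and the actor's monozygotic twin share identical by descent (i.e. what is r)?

1

Each parent–offspring link contributes a factor of 1/2, and independent paths through distinct common ancestors add.
Monozygotic twins share every allele identical by descent: r = 1.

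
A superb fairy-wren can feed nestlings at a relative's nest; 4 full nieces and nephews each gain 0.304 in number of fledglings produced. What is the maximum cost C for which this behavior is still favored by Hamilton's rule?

0.304

r to a full niece or nephew = 1/4 (full aunt/uncle↔niece/nephew: two paths of length 3 through the shared grandparent pair: r = 2·(1/2)^3 = 1/4).
Hamilton's rule: n·r·B > C, so the trait is favored while C < n·r·B = 4·0.25·0.304 = 0.304.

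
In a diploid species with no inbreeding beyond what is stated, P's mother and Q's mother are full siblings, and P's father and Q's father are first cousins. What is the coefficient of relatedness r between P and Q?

0.15625

Independent pedigree routes through distinct common ancestors add.
P and Q are related in two ways: first cousins through their mothers (r = 1/8) and second cousins through their fathers (r = 1/32).
r = 1/8 + 1/32 = 0.15625.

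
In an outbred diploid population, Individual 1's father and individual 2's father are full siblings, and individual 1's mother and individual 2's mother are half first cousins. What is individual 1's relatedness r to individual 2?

Independent pedigree routes through distinct common ancestors add.
Individual 1 and individual 2 are related in two ways: first cousins through their fathers (r = 1/8) and half second cousins through their mothers (r = 1/64).
r = 1/8 + 1/64 = 9/64 = 0.140625.

0.140625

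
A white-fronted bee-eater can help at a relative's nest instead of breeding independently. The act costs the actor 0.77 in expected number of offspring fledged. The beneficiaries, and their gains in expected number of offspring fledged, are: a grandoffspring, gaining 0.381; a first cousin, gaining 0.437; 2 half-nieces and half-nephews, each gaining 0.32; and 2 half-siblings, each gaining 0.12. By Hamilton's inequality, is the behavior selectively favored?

No

Hamilton's rule: the trait is favored when the sum of r·B over every recipient exceeds the actor's cost C.
r to a grandoffspring = 0.25 (two parent–offspring links: r = (1/2)^2 = 1/4).
r to a first cousin = 0.125 (first cousins share one grandparent pair — two paths of length 4: r = 2·(1/2)^4 = 1/8).
r to a half-niece or half-nephew = 1/8 (half-aunt/uncle↔niece/nephew: one path of length 3: r = (1/2)^3 = 1/8).
r to a half-sibling = 0.25 (half-sibs share one parent — one path of length 2: r = (1/2)^2 = 1/4).
Summing one r·B term per recipient: 1·0.25·0.381 + 1·0.125·0.437 + 2·0.125·0.32 + 2·0.25·0.12 = 0.289875.
0.289875 < 0.77: the indirect benefit is less than the cost.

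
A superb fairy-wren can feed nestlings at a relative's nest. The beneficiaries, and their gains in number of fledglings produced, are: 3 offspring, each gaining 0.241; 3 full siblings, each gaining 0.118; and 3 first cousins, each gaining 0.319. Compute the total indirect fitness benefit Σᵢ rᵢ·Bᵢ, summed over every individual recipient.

0.658125

r to an offspring = 1/2 (one parent–offspring link: r = (1/2)^1 = 1/2).
r to a full sibling = 0.5 (full sibs share both parents — two paths of length 2: r = 2·(1/2)^2 = 1/2).
r to a first cousin = 1/8 (first cousins share one grandparent pair — two paths of length 4: r = 2·(1/2)^4 = 1/8).
Summing one r·B term per recipient: 3·0.5·0.241 + 3·0.5·0.118 + 3·0.125·0.319 = 0.658125.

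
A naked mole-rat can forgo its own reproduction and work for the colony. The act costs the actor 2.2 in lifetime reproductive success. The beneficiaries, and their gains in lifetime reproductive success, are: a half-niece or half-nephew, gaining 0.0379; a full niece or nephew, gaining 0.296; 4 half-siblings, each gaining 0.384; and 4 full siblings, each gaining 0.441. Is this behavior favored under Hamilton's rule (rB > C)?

Hamilton's rule: the trait is favored when the sum of r·B over every recipient exceeds the actor's cost C.
r to a half-niece or half-nephew = 0.125 (half-aunt/uncle↔niece/nephew: one path of length 3: r = (1/2)^3 = 1/8).
r to a full niece or nephew = 0.25 (full aunt/uncle↔niece/nephew: two paths of length 3 through the shared grandparent pair: r = 2·(1/2)^3 = 1/4).
r to a half-sibling = 1/4 (half-sibs share one parent — one path of length 2: r = (1/2)^2 = 1/4).
r to a full sibling = 1/2 (full sibs share both parents — two paths of length 2: r = 2·(1/2)^2 = 1/2).
Summing one r·B term per recipient: 1·0.125·0.0379 + 1·0.25·0.296 + 4·0.25·0.384 + 4·0.5·0.441 = 1.3447375.
1.3447375 < 2.2: the indirect benefit is less than the cost.

No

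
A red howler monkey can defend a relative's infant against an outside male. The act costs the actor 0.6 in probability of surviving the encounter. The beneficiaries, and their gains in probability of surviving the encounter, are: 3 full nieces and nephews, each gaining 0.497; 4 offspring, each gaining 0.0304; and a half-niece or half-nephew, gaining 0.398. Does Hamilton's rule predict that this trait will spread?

No

Hamilton's rule: the trait is favored when the sum of r·B over every recipient exceeds the actor's cost C.
r to a full niece or nephew = 0.25 (full aunt/uncle↔niece/nephew: two paths of length 3 through the shared grandparent pair: r = 2·(1/2)^3 = 1/4).
r to an offspring = 1/2 (one parent–offspring link: r = (1/2)^1 = 1/2).
r to a half-niece or half-nephew = 1/8 (half-aunt/uncle↔niece/nephew: one path of length 3: r = (1/2)^3 = 1/8).
Summing one r·B term per recipient: 3·0.25·0.497 + 4·0.5·0.0304 + 1·0.125·0.398 = 0.4833.
0.4833 < 0.6: the indirect benefit is less than the cost.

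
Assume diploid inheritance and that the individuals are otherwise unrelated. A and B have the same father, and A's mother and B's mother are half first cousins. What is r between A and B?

Relatedness sums over independent paths through distinct common ancestors.
A and B are related in two ways: half-sibs through their shared father (r = 1/4) and half second cousins through their mothers (r = 1/64).
r = 1/4 + 1/64 = 0.265625.

0.265625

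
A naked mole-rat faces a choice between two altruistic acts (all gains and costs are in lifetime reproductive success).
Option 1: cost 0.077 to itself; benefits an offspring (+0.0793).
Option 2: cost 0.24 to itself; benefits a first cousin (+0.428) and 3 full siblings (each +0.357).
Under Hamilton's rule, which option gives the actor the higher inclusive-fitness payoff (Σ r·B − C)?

Option 2

Option 1: r to an offspring = 0.5.
Option 1: Σ r·B − C = (1·0.5·0.0793) − 0.077 = -0.03735.
Option 2: r to a first cousin = 0.125.
Option 2: r to a full sibling = 0.5.
Option 2: Σ r·B − C = (1·0.125·0.428 + 3·0.5·0.357) − 0.24 = 0.349.
Option 2 has the higher net inclusive-fitness payoff.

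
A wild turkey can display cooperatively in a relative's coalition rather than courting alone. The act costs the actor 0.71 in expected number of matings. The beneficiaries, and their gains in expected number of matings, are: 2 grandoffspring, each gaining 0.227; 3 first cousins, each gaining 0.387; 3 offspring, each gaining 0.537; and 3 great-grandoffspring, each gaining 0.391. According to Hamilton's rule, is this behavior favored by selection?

Yes

Hamilton's rule: the trait is favored when the sum of r·B over every recipient exceeds the actor's cost C.
r to a grandoffspring = 1/4 (two parent–offspring links: r = (1/2)^2 = 1/4).
r to a first cousin = 1/8 (first cousins share one grandparent pair — two paths of length 4: r = 2·(1/2)^4 = 1/8).
r to an offspring = 1/2 (one parent–offspring link: r = (1/2)^1 = 1/2).
r to a great-grandoffspring = 0.125 (three parent–offspring links: r = (1/2)^3 = 1/8).
Summing one r·B term per recipient: 2·0.25·0.227 + 3·0.125·0.387 + 3·0.5·0.537 + 3·0.125·0.391 = 1.21075.
1.21075 > 0.71: the indirect benefit exceeds the cost.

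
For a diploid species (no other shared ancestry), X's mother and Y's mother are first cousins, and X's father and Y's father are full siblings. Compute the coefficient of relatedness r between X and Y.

Independent pedigree routes through distinct common ancestors add.
X and Y are related in two ways: second cousins through their mothers (r = 1/32) and first cousins through their fathers (r = 1/8).
r = 1/32 + 1/8 = 5/32 = 0.15625.

0.15625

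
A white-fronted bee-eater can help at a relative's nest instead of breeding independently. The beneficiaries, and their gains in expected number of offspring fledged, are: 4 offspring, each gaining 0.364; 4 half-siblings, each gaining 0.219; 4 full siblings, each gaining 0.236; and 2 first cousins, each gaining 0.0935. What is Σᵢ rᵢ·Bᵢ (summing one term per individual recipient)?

1.442375

r to an offspring = 1/2 (one parent–offspring link: r = (1/2)^1 = 1/2).
r to a half-sibling = 0.25 (half-sibs share one parent — one path of length 2: r = (1/2)^2 = 1/4).
r to a full sibling = 1/2 (full sibs share both parents — two paths of length 2: r = 2·(1/2)^2 = 1/2).
r to a first cousin = 0.125 (first cousins share one grandparent pair — two paths of length 4: r = 2·(1/2)^4 = 1/8).
Summing one r·B term per recipient: 4·0.5·0.364 + 4·0.25·0.219 + 4·0.5·0.236 + 2·0.125·0.0935 = 1.442375.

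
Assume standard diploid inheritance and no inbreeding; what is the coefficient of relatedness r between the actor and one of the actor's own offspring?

Each parent–offspring link contributes a factor of 1/2, and independent paths through distinct common ancestors add.
One parent–offspring link: r = (1/2)^1 = 1/2.

0.5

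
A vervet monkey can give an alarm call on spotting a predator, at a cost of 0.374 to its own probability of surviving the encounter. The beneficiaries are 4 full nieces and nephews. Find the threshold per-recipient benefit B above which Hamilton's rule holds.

r to a full niece or nephew = 0.25 (full aunt/uncle↔niece/nephew: two paths of length 3 through the shared grandparent pair: r = 2·(1/2)^3 = 1/4).
Hamilton's rule with n recipients of equal r: n·r·B > C, so B > C/(n·r) = 0.374/(4·0.25) = 0.374.

0.374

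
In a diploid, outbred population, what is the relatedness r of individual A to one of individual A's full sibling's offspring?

Each parent–offspring link contributes a factor of 1/2, and independent paths through distinct common ancestors add.
Full aunt/uncle↔niece/nephew: two paths of length 3 through the shared grandparent pair: r = 2·(1/2)^3 = 1/4.

0.25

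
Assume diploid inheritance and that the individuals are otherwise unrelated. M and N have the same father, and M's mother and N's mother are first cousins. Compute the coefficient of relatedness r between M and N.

With two independent routes of shared ancestry, r is the sum of the two contributions.
M and N are related in two ways: half-sibs through their shared father (r = 1/4) and second cousins through their mothers (r = 1/32).
r = 1/4 + 1/32 = 9/32 = 0.28125.

0.28125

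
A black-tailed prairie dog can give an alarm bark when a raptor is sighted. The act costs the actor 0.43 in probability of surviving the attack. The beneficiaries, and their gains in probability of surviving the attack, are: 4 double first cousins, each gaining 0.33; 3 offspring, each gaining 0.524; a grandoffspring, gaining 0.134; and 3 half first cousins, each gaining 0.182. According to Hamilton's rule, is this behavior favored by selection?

Yes

Hamilton's rule: the trait is favored when the sum of r·B over every recipient exceeds the actor's cost C.
r to a double first cousin = 1/4 (double first cousins share both grandparent pairs — four paths of length 4: r = 4·(1/2)^4 = 1/4).
r to an offspring = 0.5 (one parent–offspring link: r = (1/2)^1 = 1/2).
r to a grandoffspring = 0.25 (two parent–offspring links: r = (1/2)^2 = 1/4).
r to a half first cousin = 1/16 (half first cousins share one grandparent — one path of length 4: r = (1/2)^4 = 1/16).
Summing one r·B term per recipient: 4·0.25·0.33 + 3·0.5·0.524 + 1·0.25·0.134 + 3·0.0625·0.182 = 1.183625.
1.183625 > 0.43: the indirect benefit exceeds the cost.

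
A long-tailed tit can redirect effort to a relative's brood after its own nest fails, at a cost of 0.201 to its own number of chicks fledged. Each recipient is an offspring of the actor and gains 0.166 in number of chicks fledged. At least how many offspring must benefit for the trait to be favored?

3

r to an offspring = 1/2 (one parent–offspring link: r = (1/2)^1 = 1/2).
Hamilton's rule: n·r·B > C  ⇒  n > C/(r·B) = 0.201/(0.5·0.166) = 2.422.
The smallest integer exceeding 2.422 is 3.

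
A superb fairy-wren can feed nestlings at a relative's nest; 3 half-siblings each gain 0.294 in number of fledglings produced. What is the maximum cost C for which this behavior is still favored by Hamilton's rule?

0.2205

r to a half-sibling = 1/4 (half-sibs share one parent — one path of length 2: r = (1/2)^2 = 1/4).
Hamilton's rule: n·r·B > C, so the trait is favored while C < n·r·B = 3·0.25·0.294 = 0.2205.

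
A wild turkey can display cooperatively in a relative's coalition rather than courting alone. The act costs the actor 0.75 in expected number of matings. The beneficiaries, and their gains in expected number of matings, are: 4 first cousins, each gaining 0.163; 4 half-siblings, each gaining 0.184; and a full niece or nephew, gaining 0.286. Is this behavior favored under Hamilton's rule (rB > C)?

Hamilton's rule: the trait is favored when the sum of r·B over every recipient exceeds the actor's cost C.
r to a first cousin = 1/8 (first cousins share one grandparent pair — two paths of length 4: r = 2·(1/2)^4 = 1/8).
r to a half-sibling = 1/4 (half-sibs share one parent — one path of length 2: r = (1/2)^2 = 1/4).
r to a full niece or nephew = 1/4 (full aunt/uncle↔niece/nephew: two paths of length 3 through the shared grandparent pair: r = 2·(1/2)^3 = 1/4).
Summing one r·B term per recipient: 4·0.125·0.163 + 4·0.25·0.184 + 1·0.25·0.286 = 0.337.
0.337 < 0.75: the indirect benefit is less than the cost.

No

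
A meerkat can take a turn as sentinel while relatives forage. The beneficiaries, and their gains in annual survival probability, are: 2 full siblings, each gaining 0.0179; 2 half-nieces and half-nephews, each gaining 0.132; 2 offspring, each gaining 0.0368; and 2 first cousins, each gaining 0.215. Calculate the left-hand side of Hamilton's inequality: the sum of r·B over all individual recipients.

r to a full sibling = 0.5 (full sibs share both parents — two paths of length 2: r = 2·(1/2)^2 = 1/2).
r to a half-niece or half-nephew = 0.125 (half-aunt/uncle↔niece/nephew: one path of length 3: r = (1/2)^3 = 1/8).
r to an offspring = 1/2 (one parent–offspring link: r = (1/2)^1 = 1/2).
r to a first cousin = 0.125 (first cousins share one grandparent pair — two paths of length 4: r = 2·(1/2)^4 = 1/8).
Summing one r·B term per recipient: 2·0.5·0.0179 + 2·0.125·0.132 + 2·0.5·0.0368 + 2·0.125·0.215 = 0.14145.

0.14145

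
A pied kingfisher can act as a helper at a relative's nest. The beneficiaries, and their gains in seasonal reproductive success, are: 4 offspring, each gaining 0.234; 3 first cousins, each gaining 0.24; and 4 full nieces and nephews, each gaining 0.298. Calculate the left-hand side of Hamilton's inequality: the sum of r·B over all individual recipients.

r to an offspring = 0.5 (one parent–offspring link: r = (1/2)^1 = 1/2).
r to a first cousin = 0.125 (first cousins share one grandparent pair — two paths of length 4: r = 2·(1/2)^4 = 1/8).
r to a full niece or nephew = 0.25 (full aunt/uncle↔niece/nephew: two paths of length 3 through the shared grandparent pair: r = 2·(1/2)^3 = 1/4).
Summing one r·B term per recipient: 4·0.5·0.234 + 3·0.125·0.24 + 4·0.25·0.298 = 0.856.

0.856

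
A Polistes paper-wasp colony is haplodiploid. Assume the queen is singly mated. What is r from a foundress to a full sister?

Haplodiploid full sisters inherit their father's entire haploid genome identically (contributing 1/2) and on average half of their mother's contribution (1/2 · 1/2 = 1/4); r = 1/2 + 1/4 = 3/4.

0.75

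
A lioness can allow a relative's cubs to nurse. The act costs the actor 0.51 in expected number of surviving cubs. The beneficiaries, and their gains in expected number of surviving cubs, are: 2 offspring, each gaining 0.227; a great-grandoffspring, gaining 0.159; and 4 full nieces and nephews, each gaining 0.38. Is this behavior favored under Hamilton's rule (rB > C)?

Yes

Hamilton's rule: the trait is favored when the sum of r·B over every recipient exceeds the actor's cost C.
r to an offspring = 0.5 (one parent–offspring link: r = (1/2)^1 = 1/2).
r to a great-grandoffspring = 1/8 (three parent–offspring links: r = (1/2)^3 = 1/8).
r to a full niece or nephew = 1/4 (full aunt/uncle↔niece/nephew: two paths of length 3 through the shared grandparent pair: r = 2·(1/2)^3 = 1/4).
Summing one r·B term per recipient: 2·0.5·0.227 + 1·0.125·0.159 + 4·0.25·0.38 = 0.626875.
0.626875 > 0.51: the indirect benefit exceeds the cost.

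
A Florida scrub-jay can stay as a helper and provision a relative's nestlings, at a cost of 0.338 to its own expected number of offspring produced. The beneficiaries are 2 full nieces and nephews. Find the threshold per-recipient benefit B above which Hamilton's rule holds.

r to a full niece or nephew = 0.25 (full aunt/uncle↔niece/nephew: two paths of length 3 through the shared grandparent pair: r = 2·(1/2)^3 = 1/4).
Hamilton's rule with n recipients of equal r: n·r·B > C, so B > C/(n·r) = 0.338/(2·0.25) = 0.676.

0.676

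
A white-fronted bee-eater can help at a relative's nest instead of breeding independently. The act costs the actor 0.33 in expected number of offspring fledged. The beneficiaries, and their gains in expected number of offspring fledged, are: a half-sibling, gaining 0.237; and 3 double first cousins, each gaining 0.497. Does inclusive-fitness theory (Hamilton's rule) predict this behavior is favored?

Hamilton's rule: the trait is favored when the sum of r·B over every recipient exceeds the actor's cost C.
r to a half-sibling = 1/4 (half-sibs share one parent — one path of length 2: r = (1/2)^2 = 1/4).
r to a double first cousin = 0.25 (double first cousins share both grandparent pairs — four paths of length 4: r = 4·(1/2)^4 = 1/4).
Summing one r·B term per recipient: 1·0.25·0.237 + 3·0.25·0.497 = 0.432.
0.432 > 0.33: the indirect benefit exceeds the cost.

Yes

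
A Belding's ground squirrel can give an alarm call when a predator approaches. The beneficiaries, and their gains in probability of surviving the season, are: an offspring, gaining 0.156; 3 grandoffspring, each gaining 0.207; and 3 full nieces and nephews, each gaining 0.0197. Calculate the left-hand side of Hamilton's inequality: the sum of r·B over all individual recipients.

0.248025

r to an offspring = 0.5 (one parent–offspring link: r = (1/2)^1 = 1/2).
r to a grandoffspring = 0.25 (two parent–offspring links: r = (1/2)^2 = 1/4).
r to a full niece or nephew = 1/4 (full aunt/uncle↔niece/nephew: two paths of length 3 through the shared grandparent pair: r = 2·(1/2)^3 = 1/4).
Summing one r·B term per recipient: 1·0.5·0.156 + 3·0.25·0.207 + 3·0.25·0.0197 = 0.248025.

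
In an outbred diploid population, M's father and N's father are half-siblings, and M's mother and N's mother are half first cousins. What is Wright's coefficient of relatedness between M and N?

0.078125

Relatedness sums over independent paths through distinct common ancestors.
M and N are related in two ways: half first cousins through their fathers (r = 1/16) and half second cousins through their mothers (r = 1/64).
r = 1/16 + 1/64 = 0.078125.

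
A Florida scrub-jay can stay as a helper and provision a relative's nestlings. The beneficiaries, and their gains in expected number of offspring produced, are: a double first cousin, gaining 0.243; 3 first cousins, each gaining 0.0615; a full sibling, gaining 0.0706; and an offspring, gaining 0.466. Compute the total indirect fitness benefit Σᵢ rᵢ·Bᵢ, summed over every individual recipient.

0.3521125

r to a double first cousin = 1/4 (double first cousins share both grandparent pairs — four paths of length 4: r = 4·(1/2)^4 = 1/4).
r to a first cousin = 1/8 (first cousins share one grandparent pair — two paths of length 4: r = 2·(1/2)^4 = 1/8).
r to a full sibling = 0.5 (full sibs share both parents — two paths of length 2: r = 2·(1/2)^2 = 1/2).
r to an offspring = 0.5 (one parent–offspring link: r = (1/2)^1 = 1/2).
Summing one r·B term per recipient: 1·0.25·0.243 + 3·0.125·0.0615 + 1·0.5·0.0706 + 1·0.5·0.466 = 0.3521125.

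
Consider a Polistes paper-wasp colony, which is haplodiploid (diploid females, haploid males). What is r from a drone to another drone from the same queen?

Haploid brothers each carry a random half of the queen's diploid genome, so on average they share half: r = 1/2.

0.5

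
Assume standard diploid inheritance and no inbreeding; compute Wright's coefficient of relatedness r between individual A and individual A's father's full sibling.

0.25

Each parent–offspring link contributes a factor of 1/2, and independent paths through distinct common ancestors add.
Full aunt/uncle↔niece/nephew: two paths of length 3 through the shared grandparent pair: r = 2·(1/2)^3 = 1/4.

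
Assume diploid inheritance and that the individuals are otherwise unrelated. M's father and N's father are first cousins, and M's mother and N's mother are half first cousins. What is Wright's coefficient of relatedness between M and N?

0.046875

Wright's path rule: contributions from independent ancestry routes add.
M and N are related in two ways: second cousins through their fathers (r = 1/32) and half second cousins through their mothers (r = 1/64).
r = 1/32 + 1/64 = 0.046875.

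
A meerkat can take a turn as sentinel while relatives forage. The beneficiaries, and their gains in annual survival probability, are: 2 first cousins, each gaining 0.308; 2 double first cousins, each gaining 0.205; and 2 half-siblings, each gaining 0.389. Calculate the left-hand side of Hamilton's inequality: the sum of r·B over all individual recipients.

0.374

r to a first cousin = 1/8 (first cousins share one grandparent pair — two paths of length 4: r = 2·(1/2)^4 = 1/8).
r to a double first cousin = 0.25 (double first cousins share both grandparent pairs — four paths of length 4: r = 4·(1/2)^4 = 1/4).
r to a half-sibling = 0.25 (half-sibs share one parent — one path of length 2: r = (1/2)^2 = 1/4).
Summing one r·B term per recipient: 2·0.125·0.308 + 2·0.25·0.205 + 2·0.25·0.389 = 0.374.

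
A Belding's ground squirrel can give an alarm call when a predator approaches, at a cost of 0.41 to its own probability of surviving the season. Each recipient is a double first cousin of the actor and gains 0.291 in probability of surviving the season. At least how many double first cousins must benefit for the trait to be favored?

6

r to a double first cousin = 1/4 (double first cousins share both grandparent pairs — four paths of length 4: r = 4·(1/2)^4 = 1/4).
Hamilton's rule: n·r·B > C  ⇒  n > C/(r·B) = 0.41/(0.25·0.291) = 5.636.
The smallest integer exceeding 5.636 is 6.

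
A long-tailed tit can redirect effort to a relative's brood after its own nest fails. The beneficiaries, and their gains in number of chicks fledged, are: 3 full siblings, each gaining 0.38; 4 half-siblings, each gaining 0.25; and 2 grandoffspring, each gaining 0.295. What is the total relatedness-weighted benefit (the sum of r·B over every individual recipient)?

r to a full sibling = 1/2 (full sibs share both parents — two paths of length 2: r = 2·(1/2)^2 = 1/2).
r to a half-sibling = 0.25 (half-sibs share one parent — one path of length 2: r = (1/2)^2 = 1/4).
r to a grandoffspring = 0.25 (two parent–offspring links: r = (1/2)^2 = 1/4).
Summing one r·B term per recipient: 3·0.5·0.38 + 4·0.25·0.25 + 2·0.25·0.295 = 0.9675.

0.9675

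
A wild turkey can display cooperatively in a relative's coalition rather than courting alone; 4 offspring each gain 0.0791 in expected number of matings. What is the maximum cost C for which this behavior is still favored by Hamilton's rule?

r to an offspring = 1/2 (one parent–offspring link: r = (1/2)^1 = 1/2).
Hamilton's rule: n·r·B > C, so the trait is favored while C < n·r·B = 4·0.5·0.0791 = 0.1582.

0.1582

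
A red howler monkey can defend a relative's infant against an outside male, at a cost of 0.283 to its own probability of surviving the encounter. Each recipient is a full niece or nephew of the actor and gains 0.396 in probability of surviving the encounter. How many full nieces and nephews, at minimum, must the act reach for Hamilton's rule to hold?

r to a full niece or nephew = 1/4 (full aunt/uncle↔niece/nephew: two paths of length 3 through the shared grandparent pair: r = 2·(1/2)^3 = 1/4).
Hamilton's rule: n·r·B > C  ⇒  n > C/(r·B) = 0.283/(0.25·0.396) = 2.859.
The smallest integer exceeding 2.859 is 3.

3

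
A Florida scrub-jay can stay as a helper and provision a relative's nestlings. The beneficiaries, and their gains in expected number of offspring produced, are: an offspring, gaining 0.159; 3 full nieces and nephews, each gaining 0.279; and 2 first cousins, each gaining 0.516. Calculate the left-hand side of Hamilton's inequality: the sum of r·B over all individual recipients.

r to an offspring = 0.5 (one parent–offspring link: r = (1/2)^1 = 1/2).
r to a full niece or nephew = 1/4 (full aunt/uncle↔niece/nephew: two paths of length 3 through the shared grandparent pair: r = 2·(1/2)^3 = 1/4).
r to a first cousin = 0.125 (first cousins share one grandparent pair — two paths of length 4: r = 2·(1/2)^4 = 1/8).
Summing one r·B term per recipient: 1·0.5·0.159 + 3·0.25·0.279 + 2·0.125·0.516 = 0.41775.

0.41775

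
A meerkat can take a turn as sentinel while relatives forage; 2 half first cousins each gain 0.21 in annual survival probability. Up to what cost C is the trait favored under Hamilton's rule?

r to a half first cousin = 1/16 (half first cousins share one grandparent — one path of length 4: r = (1/2)^4 = 1/16).
Hamilton's rule: n·r·B > C, so the trait is favored while C < n·r·B = 2·0.0625·0.21 = 0.02625.

0.02625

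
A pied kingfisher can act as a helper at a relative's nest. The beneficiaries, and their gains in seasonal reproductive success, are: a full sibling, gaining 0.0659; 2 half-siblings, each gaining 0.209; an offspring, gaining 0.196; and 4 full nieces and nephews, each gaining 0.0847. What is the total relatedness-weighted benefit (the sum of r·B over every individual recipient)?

r to a full sibling = 0.5 (full sibs share both parents — two paths of length 2: r = 2·(1/2)^2 = 1/2).
r to a half-sibling = 0.25 (half-sibs share one parent — one path of length 2: r = (1/2)^2 = 1/4).
r to an offspring = 0.5 (one parent–offspring link: r = (1/2)^1 = 1/2).
r to a full niece or nephew = 0.25 (full aunt/uncle↔niece/nephew: two paths of length 3 through the shared grandparent pair: r = 2·(1/2)^3 = 1/4).
Summing one r·B term per recipient: 1·0.5·0.0659 + 2·0.25·0.209 + 1·0.5·0.196 + 4·0.25·0.0847 = 0.32015.

0.32015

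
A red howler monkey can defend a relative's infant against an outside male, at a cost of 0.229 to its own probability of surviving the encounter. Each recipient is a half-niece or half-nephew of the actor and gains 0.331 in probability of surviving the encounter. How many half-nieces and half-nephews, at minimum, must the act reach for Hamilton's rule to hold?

6

r to a half-niece or half-nephew = 0.125 (half-aunt/uncle↔niece/nephew: one path of length 3: r = (1/2)^3 = 1/8).
Hamilton's rule: n·r·B > C  ⇒  n > C/(r·B) = 0.229/(0.125·0.331) = 5.535.
The smallest integer exceeding 5.535 is 6.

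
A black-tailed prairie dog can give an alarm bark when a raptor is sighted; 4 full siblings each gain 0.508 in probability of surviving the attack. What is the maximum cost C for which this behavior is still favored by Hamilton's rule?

1.016

r to a full sibling = 0.5 (full sibs share both parents — two paths of length 2: r = 2·(1/2)^2 = 1/2).
Hamilton's rule: n·r·B > C, so the trait is favored while C < n·r·B = 4·0.5·0.508 = 1.016.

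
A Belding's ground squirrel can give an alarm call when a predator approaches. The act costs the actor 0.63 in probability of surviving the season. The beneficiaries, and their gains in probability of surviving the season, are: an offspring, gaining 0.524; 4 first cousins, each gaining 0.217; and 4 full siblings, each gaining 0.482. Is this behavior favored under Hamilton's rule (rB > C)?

Hamilton's rule: the trait is favored when the sum of r·B over every recipient exceeds the actor's cost C.
r to an offspring = 0.5 (one parent–offspring link: r = (1/2)^1 = 1/2).
r to a first cousin = 0.125 (first cousins share one grandparent pair — two paths of length 4: r = 2·(1/2)^4 = 1/8).
r to a full sibling = 0.5 (full sibs share both parents — two paths of length 2: r = 2·(1/2)^2 = 1/2).
Summing one r·B term per recipient: 1·0.5·0.524 + 4·0.125·0.217 + 4·0.5·0.482 = 1.3345.
1.3345 > 0.63: the indirect benefit exceeds the cost.

Yes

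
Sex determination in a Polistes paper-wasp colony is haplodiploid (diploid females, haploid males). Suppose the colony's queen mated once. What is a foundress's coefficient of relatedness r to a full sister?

Haplodiploid full sisters inherit their father's entire haploid genome identically (contributing 1/2) and on average half of their mother's contribution (1/2 · 1/2 = 1/4); r = 1/2 + 1/4 = 3/4.

0.75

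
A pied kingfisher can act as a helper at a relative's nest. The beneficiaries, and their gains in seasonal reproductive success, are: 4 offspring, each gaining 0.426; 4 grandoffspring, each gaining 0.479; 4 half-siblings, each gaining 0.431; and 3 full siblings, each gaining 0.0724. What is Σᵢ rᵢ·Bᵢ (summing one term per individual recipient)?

r to an offspring = 0.5 (one parent–offspring link: r = (1/2)^1 = 1/2).
r to a grandoffspring = 0.25 (two parent–offspring links: r = (1/2)^2 = 1/4).
r to a half-sibling = 0.25 (half-sibs share one parent — one path of length 2: r = (1/2)^2 = 1/4).
r to a full sibling = 1/2 (full sibs share both parents — two paths of length 2: r = 2·(1/2)^2 = 1/2).
Summing one r·B term per recipient: 4·0.5·0.426 + 4·0.25·0.479 + 4·0.25·0.431 + 3·0.5·0.0724 = 1.8706.

1.8706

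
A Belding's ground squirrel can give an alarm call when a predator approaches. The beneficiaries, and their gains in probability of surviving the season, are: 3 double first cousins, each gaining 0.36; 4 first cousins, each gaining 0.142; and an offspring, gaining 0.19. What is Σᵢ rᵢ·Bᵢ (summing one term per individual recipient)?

0.436

r to a double first cousin = 0.25 (double first cousins share both grandparent pairs — four paths of length 4: r = 4·(1/2)^4 = 1/4).
r to a first cousin = 0.125 (first cousins share one grandparent pair — two paths of length 4: r = 2·(1/2)^4 = 1/8).
r to an offspring = 1/2 (one parent–offspring link: r = (1/2)^1 = 1/2).
Summing one r·B term per recipient: 3·0.25·0.36 + 4·0.125·0.142 + 1·0.5·0.19 = 0.436.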